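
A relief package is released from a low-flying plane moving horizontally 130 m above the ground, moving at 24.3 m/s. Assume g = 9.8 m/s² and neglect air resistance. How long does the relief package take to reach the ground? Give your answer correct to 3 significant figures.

The horizontal speed doesn't affect the fall. With v_y0 = 0, h = ½ g t².
t = √(2 × 130 / 9.8) = √26.53 = 5.15 s.

5.15 s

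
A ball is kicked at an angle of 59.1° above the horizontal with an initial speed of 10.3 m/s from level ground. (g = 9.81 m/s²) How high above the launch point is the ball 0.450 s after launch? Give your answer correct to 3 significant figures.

2.98 m

v_y0 = 10.3 sin 59.1° = 8.838 m/s.
y(t) = v_y0 t − ½ g t² = 8.838×0.450 − 4.905×0.450² = 2.98 m.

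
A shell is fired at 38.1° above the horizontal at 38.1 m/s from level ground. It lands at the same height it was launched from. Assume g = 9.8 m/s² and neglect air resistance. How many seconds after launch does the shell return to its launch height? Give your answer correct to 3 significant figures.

4.80 s

Vertical component: v_y = 38.1 sin 38.1° = 23.51 m/s.
For a projectile landing at launch height, time of flight is t = 2 v_y / g = 2 × 23.51 / 9.8 = 4.80 s.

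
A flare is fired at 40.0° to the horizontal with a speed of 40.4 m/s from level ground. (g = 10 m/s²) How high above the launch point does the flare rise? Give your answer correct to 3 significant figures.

33.7 m

Vertical component of launch velocity: v_y = 40.4 sin 40.0° = 25.97 m/s.
At the highest point the vertical velocity is zero, so v_y² = 2 g h_max.
h_max = (25.97)² / (2 × 10) = 674.4 / 20.00 = 33.7 m.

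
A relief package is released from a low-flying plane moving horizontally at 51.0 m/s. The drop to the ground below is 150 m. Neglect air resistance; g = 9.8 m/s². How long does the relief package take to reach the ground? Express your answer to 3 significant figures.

The horizontal speed doesn't affect the fall. With v_y0 = 0, h = ½ g t².
t = √(2 × 150 / 9.8) = √30.61 = 5.53 s.

5.53 s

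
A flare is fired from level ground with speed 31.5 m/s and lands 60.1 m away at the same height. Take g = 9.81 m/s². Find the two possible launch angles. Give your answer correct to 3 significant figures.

18.2° and 71.8°

Level-ground range: R = v₀² sin(2θ)/g ⇒ sin 2θ = R g / v₀² = 60.1×9.81/31.5² = 0.5942.
2θ = arcsin(0.5942) = 36.46° or 180° − 36.46° = 143.54°.
So θ = 18.2° or θ = 71.8°.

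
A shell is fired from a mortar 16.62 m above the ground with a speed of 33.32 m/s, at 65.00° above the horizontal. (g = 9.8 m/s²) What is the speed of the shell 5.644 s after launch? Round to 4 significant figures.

28.79 m/s

v_x = 33.32 cos 65.00° = 14.082 m/s (constant).
v_y(t) = 33.32 sin 65.00° − g t = 30.198 − 9.8 × 5.644 = -25.113 m/s.
Speed = √(v_x² + v_y²) = √(198.30 + 630.66) = 28.79 m/s.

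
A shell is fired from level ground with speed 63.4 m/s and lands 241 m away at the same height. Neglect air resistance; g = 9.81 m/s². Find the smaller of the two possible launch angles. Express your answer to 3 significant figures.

Level-ground range: R = v₀² sin(2θ)/g ⇒ sin 2θ = R g / v₀² = 241×9.81/63.4² = 0.5882.
2θ = arcsin(0.5882) = 36.03° or 180° − 36.03° = 143.97°.
So θ = 18.0° or θ = 72.0°.

18.0°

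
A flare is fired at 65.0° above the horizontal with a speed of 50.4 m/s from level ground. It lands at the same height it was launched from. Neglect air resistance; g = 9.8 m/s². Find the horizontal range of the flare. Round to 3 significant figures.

For level ground, R = v₀² sin(2θ) / g.
sin(2 × 65.0°) = sin 130.0° = 0.7660.
R = (50.4)² × 0.7660 / 9.8 = 199 m.

199 m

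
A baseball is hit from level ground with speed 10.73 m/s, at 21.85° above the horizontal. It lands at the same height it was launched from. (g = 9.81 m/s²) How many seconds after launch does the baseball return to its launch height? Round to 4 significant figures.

Vertical component: v_y = 10.73 sin 21.85° = 3.9935 m/s.
For a projectile landing at launch height, time of flight is t = 2 v_y / g = 2 × 3.9935 / 9.81 = 0.8142 s.

0.8142 s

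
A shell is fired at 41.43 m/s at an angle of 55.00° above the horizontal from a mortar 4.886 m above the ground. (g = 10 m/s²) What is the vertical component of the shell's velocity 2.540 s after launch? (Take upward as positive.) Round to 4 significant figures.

8.537 m/s

Initial vertical component: v_y0 = 41.43 sin 55.00° = 33.937 m/s.
v_y(t) = v_y0 − g t = 33.937 − 10 × 2.540 = 8.537 m/s.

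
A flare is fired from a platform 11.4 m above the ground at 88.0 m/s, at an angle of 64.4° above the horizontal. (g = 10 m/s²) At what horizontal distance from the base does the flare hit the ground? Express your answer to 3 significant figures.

609 m

Components: v_x = 88.0 cos 64.4° = 38.02 m/s, v_y = 88.0 sin 64.4° = 79.36 m/s.
Vertical: 0 = 11.4 + 79.36 t − ½(10) t² ⇒ 5.000 t² − 79.36 t − 11.4 = 0.
t = [79.36 + √(6298 + 228.0)] / 10.00 = 16.01 s.
Horizontal: R = v_x · t = 38.02 × 16.01 = 609 m.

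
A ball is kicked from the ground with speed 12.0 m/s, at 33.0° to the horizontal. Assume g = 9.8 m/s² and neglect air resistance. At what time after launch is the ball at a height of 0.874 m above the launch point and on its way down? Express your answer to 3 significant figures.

v_y0 = 12.0 sin 33.0° = 6.536 m/s.
Set y = v_y0 t − ½ g t² = 0.874: 4.900 t² − 6.536 t + 0.874 = 0.
t = [6.536 ± √(42.72 − 17.13)] / 9.8 = (6.536 ± 5.059) / 9.8, giving t = 0.151 s or t = 1.18 s.
On the way down corresponds to the larger root: t = 1.18 s.

1.18 s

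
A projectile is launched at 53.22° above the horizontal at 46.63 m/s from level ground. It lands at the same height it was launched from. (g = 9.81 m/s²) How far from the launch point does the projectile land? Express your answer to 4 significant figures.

Components: v_x = 46.63 cos 53.22° = 27.919 m/s, v_y = 46.63 sin 53.22° = 37.348 m/s.
Time of flight (same landing height): t = 2 v_y / g = 2 × 37.348 / 9.81 = 7.6143 s.
Range: R = v_x · t = 27.919 × 7.6143 = 212.6 m.

212.6 m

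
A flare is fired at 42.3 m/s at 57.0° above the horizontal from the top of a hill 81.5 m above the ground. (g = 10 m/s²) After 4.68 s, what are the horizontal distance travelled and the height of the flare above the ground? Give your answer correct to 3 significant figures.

v_x = 42.3 cos 57.0° = 23.04 m/s; v_y0 = 42.3 sin 57.0° = 35.48 m/s.
x = v_x t = 23.04 × 4.68 = 108 m.
y = 81.5 + v_y0 t − ½ g t² = 138 m.

x = 108 m, y = 138 m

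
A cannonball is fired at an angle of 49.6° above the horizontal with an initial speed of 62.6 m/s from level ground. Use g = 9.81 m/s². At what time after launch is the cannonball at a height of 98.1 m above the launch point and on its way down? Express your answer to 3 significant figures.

6.76 s

v_y0 = 62.6 sin 49.6° = 47.67 m/s.
Set y = v_y0 t − ½ g t² = 98.1: 4.905 t² − 47.67 t + 98.1 = 0.
t = [47.67 ± √(2272 − 1925)] / 9.81 = (47.67 ± 18.63) / 9.81, giving t = 2.96 s or t = 6.76 s.
On the way down corresponds to the larger root: t = 6.76 s.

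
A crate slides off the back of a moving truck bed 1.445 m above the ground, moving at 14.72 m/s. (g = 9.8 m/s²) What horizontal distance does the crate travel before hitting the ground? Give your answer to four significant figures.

7.994 m

Initial vertical velocity is zero, so the fall time comes from h = ½ g t²: t = √(2 × 1.445 / 9.8) = 0.54305 s.
Horizontal motion is uniform at 14.72 m/s, so x = 14.72 × 0.54305 = 7.994 m.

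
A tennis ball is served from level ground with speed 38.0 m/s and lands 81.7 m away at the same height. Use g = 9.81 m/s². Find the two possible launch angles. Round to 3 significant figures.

Level-ground range: R = v₀² sin(2θ)/g ⇒ sin 2θ = R g / v₀² = 81.7×9.81/38.0² = 0.5550.
2θ = arcsin(0.5550) = 33.71° or 180° − 33.71° = 146.29°.
So θ = 16.9° or θ = 73.1°.

16.9° and 73.1°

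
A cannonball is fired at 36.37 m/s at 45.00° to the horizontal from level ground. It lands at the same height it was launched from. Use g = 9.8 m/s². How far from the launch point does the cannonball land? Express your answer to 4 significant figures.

135.0 m

For level ground, R = v₀² sin(2θ) / g.
sin(2 × 45.00°) = sin 90.000° = 1.000.
R = (36.37)² × 1.000 / 9.8 = 135.0 m.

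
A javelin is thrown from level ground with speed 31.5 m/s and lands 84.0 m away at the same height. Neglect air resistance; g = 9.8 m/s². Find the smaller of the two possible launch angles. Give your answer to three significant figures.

28.0°

Level-ground range: R = v₀² sin(2θ)/g ⇒ sin 2θ = R g / v₀² = 84.0×9.8/31.5² = 0.8296.
2θ = arcsin(0.8296) = 56.06° or 180° − 56.06° = 123.94°.
So θ = 28.0° or θ = 62.0°.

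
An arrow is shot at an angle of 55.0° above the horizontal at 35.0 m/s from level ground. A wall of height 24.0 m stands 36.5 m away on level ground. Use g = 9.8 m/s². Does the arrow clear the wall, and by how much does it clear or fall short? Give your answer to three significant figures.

v_x = 35.0 cos 55.0° = 20.08 m/s; v_y0 = 35.0 sin 55.0° = 28.67 m/s.
Time to reach the wall: t = 36.5 / 20.08 = 1.818 s.
Height at that point: y = 28.67×1.818 − 4.900×1.818² = 35.93 m.
That is 35.93 − 24.0 = 11.9 m above the top of the wall, so the arrow clears it.

Yes — it clears the wall by 11.9 m.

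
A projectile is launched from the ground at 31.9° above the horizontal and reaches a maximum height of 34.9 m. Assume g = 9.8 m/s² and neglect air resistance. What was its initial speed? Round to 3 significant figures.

At maximum height v_y = 0, so (v₀ sin θ)² = 2 g H.
v₀ sin 31.9° = √(2 × 9.8 × 34.9) = 26.15 m/s.
v₀ = 26.15 / sin 31.9° = 26.15 / 0.5284 = 49.5 m/s.

49.5 m/s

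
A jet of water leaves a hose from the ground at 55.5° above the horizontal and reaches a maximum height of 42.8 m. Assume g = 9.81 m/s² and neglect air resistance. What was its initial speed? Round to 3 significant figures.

35.2 m/s

At maximum height v_y = 0, so (v₀ sin θ)² = 2 g H.
v₀ sin 55.5° = √(2 × 9.81 × 42.8) = 28.98 m/s.
v₀ = 28.98 / sin 55.5° = 28.98 / 0.8241 = 35.2 m/s.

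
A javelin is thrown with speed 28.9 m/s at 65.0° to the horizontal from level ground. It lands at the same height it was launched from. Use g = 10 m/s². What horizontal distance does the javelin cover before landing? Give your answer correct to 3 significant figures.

64.0 m

Components: v_x = 28.9 cos 65.0° = 12.21 m/s, v_y = 28.9 sin 65.0° = 26.19 m/s.
Time of flight (same landing height): t = 2 v_y / g = 2 × 26.19 / 10 = 5.238 s.
Range: R = v_x · t = 12.21 × 5.238 = 64.0 m.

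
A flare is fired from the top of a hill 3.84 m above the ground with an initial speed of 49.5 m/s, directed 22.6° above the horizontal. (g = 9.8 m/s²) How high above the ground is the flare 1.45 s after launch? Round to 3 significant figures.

v_y0 = 49.5 sin 22.6° = 19.02 m/s.
y(t) = 3.84 + v_y0 t − ½ g t² = 3.84 + 19.02×1.45 − ½×9.8×1.45² = 21.1 m.

21.1 m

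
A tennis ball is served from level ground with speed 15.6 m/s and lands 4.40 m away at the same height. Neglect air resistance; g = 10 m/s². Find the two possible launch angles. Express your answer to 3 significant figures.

5.21° and 84.8°

Level-ground range: R = v₀² sin(2θ)/g ⇒ sin 2θ = R g / v₀² = 4.40×10/15.6² = 0.1808.
2θ = arcsin(0.1808) = 10.42° or 180° − 10.42° = 169.58°.
So θ = 5.21° or θ = 84.8°.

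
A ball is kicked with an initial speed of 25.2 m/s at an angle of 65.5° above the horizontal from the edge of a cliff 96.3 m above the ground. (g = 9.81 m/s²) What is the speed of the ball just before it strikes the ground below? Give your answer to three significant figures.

50.2 m/s

v_x = 25.2 cos 65.5° = 10.45 m/s is unchanged throughout.
For the vertical component, v_y² = v_y0² + 2 g h = (22.93)² + 2×9.81×96.3 = 2415, so |v_y| = 49.14 m/s.
Impact speed = √(v_x² + v_y²) = √(109.2 + 2415) = 50.2 m/s.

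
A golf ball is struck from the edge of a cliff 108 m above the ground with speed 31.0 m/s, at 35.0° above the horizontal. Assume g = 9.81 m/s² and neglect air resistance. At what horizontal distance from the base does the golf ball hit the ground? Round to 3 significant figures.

Components: v_x = 31.0 cos 35.0° = 25.39 m/s, v_y = 31.0 sin 35.0° = 17.78 m/s.
Vertical: 0 = 108 + 17.78 t − ½(9.81) t² ⇒ 4.905 t² − 17.78 t − 108 = 0.
t = [17.78 + √(316.1 + 2119)] / 9.810 = 6.843 s.
Horizontal: R = v_x · t = 25.39 × 6.843 = 174 m.

174 m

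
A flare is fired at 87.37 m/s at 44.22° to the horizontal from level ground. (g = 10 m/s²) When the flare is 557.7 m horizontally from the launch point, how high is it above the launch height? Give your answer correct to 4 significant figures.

146.1 m

v_x = 87.37 cos 44.22° = 62.615 m/s, v_y0 = 87.37 sin 44.22° = 60.933 m/s.
Time to reach x = 557.7 m: t = x / v_x = 557.7 / 62.615 = 8.9068 s.
y = v_y0 t − ½ g t² = 60.933×8.9068 − 5.000×8.9068² = 146.1 m.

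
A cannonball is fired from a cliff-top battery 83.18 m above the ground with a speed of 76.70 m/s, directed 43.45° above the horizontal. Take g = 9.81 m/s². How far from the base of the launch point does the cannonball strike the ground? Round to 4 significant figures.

676.5 m

Components: v_x = 76.70 cos 43.45° = 55.682 m/s, v_y = 76.70 sin 43.45° = 52.748 m/s.
Vertical: 0 = 83.18 + 52.748 t − ½(9.81) t² ⇒ 4.905 t² − 52.748 t − 83.18 = 0.
t = [52.748 + √(2782.4 + 1632.0)] / 9.810 = 12.150 s.
Horizontal: R = v_x · t = 55.682 × 12.150 = 676.5 m.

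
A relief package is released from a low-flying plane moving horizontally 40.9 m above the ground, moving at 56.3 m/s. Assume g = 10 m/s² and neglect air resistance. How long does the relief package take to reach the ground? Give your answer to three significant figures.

2.86 s

The horizontal speed doesn't affect the fall. With v_y0 = 0, h = ½ g t².
t = √(2 × 40.9 / 10) = √8.180 = 2.86 s.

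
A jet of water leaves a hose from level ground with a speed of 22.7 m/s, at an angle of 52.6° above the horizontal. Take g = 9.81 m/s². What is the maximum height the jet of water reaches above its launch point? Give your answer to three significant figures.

16.6 m

Vertical component of launch velocity: v_y = 22.7 sin 52.6° = 18.03 m/s.
At the highest point the vertical velocity is zero, so v_y² = 2 g h_max.
h_max = (18.03)² / (2 × 9.81) = 325.1 / 19.62 = 16.6 m.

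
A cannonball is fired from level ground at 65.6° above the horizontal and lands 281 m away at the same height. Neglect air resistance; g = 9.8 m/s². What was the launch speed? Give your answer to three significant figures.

On level ground, R = v₀² sin(2θ) / g, so v₀ = √(R g / sin 2θ).
sin(2 × 65.6°) = 0.7524.
v₀ = √(281 × 9.8 / 0.7524) = √3660 = 60.5 m/s.

60.5 m/s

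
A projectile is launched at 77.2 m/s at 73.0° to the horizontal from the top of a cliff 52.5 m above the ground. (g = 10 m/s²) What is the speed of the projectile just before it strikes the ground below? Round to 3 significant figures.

83.7 m/s

v_x = 77.2 cos 73.0° = 22.57 m/s is unchanged throughout.
For the vertical component, v_y² = v_y0² + 2 g h = (73.83)² + 2×10×52.5 = 6501, so |v_y| = 80.63 m/s.
Impact speed = √(v_x² + v_y²) = √(509.4 + 6501) = 83.7 m/s.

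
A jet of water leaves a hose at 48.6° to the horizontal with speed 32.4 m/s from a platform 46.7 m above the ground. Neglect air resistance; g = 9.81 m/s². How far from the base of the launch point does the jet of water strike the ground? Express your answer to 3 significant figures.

Components: v_x = 32.4 cos 48.6° = 21.43 m/s, v_y = 32.4 sin 48.6° = 24.30 m/s.
Vertical: 0 = 46.7 + 24.30 t − ½(9.81) t² ⇒ 4.905 t² − 24.30 t − 46.7 = 0.
t = [24.30 + √(590.5 + 916.3)] / 9.810 = 6.434 s.
Horizontal: R = v_x · t = 21.43 × 6.434 = 138 m.

138 m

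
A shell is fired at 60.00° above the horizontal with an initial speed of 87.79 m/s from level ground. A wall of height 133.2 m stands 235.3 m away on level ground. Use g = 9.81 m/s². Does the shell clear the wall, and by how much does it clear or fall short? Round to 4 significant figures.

Yes — it clears the wall by 133.4 m.

v_x = 87.79 cos 60.00° = 43.895 m/s; v_y0 = 87.79 sin 60.00° = 76.028 m/s.
Time to reach the wall: t = 235.3 / 43.895 = 5.3605 s.
Height at that point: y = 76.028×5.3605 − 4.905×5.3605² = 266.60 m.
That is 266.60 − 133.2 = 133.4 m above the top of the wall, so the shell clears it.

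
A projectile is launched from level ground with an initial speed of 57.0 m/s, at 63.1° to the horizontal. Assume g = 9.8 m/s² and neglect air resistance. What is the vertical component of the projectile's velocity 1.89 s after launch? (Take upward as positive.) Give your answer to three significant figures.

32.3 m/s

Initial vertical component: v_y0 = 57.0 sin 63.1° = 50.83 m/s.
v_y(t) = v_y0 − g t = 50.83 − 9.8 × 1.89 = 32.3 m/s.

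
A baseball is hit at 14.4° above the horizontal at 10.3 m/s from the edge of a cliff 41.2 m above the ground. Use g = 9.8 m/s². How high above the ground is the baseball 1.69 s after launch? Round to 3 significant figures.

31.5 m

v_y0 = 10.3 sin 14.4° = 2.562 m/s.
y(t) = 41.2 + v_y0 t − ½ g t² = 41.2 + 2.562×1.69 − ½×9.8×1.69² = 31.5 m.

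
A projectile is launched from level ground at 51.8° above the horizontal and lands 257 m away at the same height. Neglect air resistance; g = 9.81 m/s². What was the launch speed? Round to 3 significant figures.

50.9 m/s

On level ground, R = v₀² sin(2θ) / g, so v₀ = √(R g / sin 2θ).
sin(2 × 51.8°) = 0.9720.
v₀ = √(257 × 9.81 / 0.9720) = √2594 = 50.9 m/s.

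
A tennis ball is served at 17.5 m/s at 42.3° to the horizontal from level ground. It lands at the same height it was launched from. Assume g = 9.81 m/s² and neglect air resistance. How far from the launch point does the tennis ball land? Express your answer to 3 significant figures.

Components: v_x = 17.5 cos 42.3° = 12.94 m/s, v_y = 17.5 sin 42.3° = 11.78 m/s.
Time of flight (same landing height): t = 2 v_y / g = 2 × 11.78 / 9.81 = 2.402 s.
Range: R = v_x · t = 12.94 × 2.402 = 31.1 m.

31.1 m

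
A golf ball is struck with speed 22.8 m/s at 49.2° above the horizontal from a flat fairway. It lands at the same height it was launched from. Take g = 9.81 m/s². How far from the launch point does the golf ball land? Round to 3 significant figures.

52.4 m

Components: v_x = 22.8 cos 49.2° = 14.90 m/s, v_y = 22.8 sin 49.2° = 17.26 m/s.
Time of flight (same landing height): t = 2 v_y / g = 2 × 17.26 / 9.81 = 3.519 s.
Range: R = v_x · t = 14.90 × 3.519 = 52.4 m.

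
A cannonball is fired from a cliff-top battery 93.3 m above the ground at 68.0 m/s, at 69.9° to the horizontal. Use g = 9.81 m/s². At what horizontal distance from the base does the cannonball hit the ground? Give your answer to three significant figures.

Components: v_x = 68.0 cos 69.9° = 23.37 m/s, v_y = 68.0 sin 69.9° = 63.86 m/s.
Vertical: 0 = 93.3 + 63.86 t − ½(9.81) t² ⇒ 4.905 t² − 63.86 t − 93.3 = 0.
t = [63.86 + √(4078 + 1831)] / 9.810 = 14.35 s.
Horizontal: R = v_x · t = 23.37 × 14.35 = 335 m.

335 m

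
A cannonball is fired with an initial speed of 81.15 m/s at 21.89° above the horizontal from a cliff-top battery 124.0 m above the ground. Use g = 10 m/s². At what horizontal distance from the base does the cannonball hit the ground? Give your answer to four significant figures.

666.6 m

Components: v_x = 81.15 cos 21.89° = 75.299 m/s, v_y = 81.15 sin 21.89° = 30.255 m/s.
Vertical: 0 = 124.0 + 30.255 t − ½(10) t² ⇒ 5.000 t² − 30.255 t − 124.0 = 0.
t = [30.255 + √(915.37 + 2480.0)] / 10.00 = 8.8525 s.
Horizontal: R = v_x · t = 75.299 × 8.8525 = 666.6 m.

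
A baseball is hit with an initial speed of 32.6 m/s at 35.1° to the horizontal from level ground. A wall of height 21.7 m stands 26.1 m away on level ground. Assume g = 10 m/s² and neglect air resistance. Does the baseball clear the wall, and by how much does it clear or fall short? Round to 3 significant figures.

v_x = 32.6 cos 35.1° = 26.67 m/s; v_y0 = 32.6 sin 35.1° = 18.75 m/s.
Time to reach the wall: t = 26.1 / 26.67 = 0.9786 s.
Height at that point: y = 18.75×0.9786 − 5.000×0.9786² = 13.56 m.
That is 21.7 − 13.56 = 8.14 m below the top of the wall, so the baseball does not clear it.

No — it falls 8.14 m short of clearing the wall.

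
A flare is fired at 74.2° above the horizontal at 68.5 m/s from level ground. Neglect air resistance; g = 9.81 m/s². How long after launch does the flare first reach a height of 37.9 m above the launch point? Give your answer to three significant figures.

0.602 s

v_y0 = 68.5 sin 74.2° = 65.91 m/s.
Set y = v_y0 t − ½ g t² = 37.9: 4.905 t² − 65.91 t + 37.9 = 0.
t = [65.91 ± √(4344 − 743.6)] / 9.81 = (65.91 ± 60.00) / 9.81, giving t = 0.602 s or t = 12.8 s.
The flare is on the way up at the first time, so t = 0.602 s.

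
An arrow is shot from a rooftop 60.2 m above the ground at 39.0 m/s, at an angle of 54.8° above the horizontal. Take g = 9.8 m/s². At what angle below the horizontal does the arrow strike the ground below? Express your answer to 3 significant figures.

64.4°

v_x = 39.0 cos 54.8° = 22.48 m/s.
At impact |v_y| = √(v_y0² + 2 g h) = √(31.87² + 2×9.8×60.2) = 46.86 m/s.
Angle below horizontal = arctan(|v_y| / v_x) = arctan(46.86 / 22.48) = 64.4°.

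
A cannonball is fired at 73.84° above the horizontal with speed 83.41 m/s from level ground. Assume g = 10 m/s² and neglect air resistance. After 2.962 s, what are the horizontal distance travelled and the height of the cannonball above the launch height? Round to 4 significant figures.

v_x = 83.41 cos 73.84° = 23.215 m/s; v_y0 = 83.41 sin 73.84° = 80.114 m/s.
x = v_x t = 23.215 × 2.962 = 68.76 m.
y = v_y0 t − ½ g t² = 80.114×2.962 − 5.000×2.962² = 193.4 m.

x = 68.76 m, y = 193.4 m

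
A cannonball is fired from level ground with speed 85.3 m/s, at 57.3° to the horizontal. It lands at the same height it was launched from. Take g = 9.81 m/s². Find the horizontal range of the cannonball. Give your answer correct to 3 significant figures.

674 m

For level ground, R = v₀² sin(2θ) / g.
sin(2 × 57.3°) = sin 114.6° = 0.9092.
R = (85.3)² × 0.9092 / 9.81 = 674 m.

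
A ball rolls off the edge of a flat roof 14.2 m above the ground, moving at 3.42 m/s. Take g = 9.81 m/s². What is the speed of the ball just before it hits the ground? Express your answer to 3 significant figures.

17.0 m/s

Fall time: t = √(2 × 14.2 / 9.81) = 1.701 s.
At impact: v_x = 3.42 m/s (unchanged), v_y = g t = 9.81 × 1.701 = 16.69 m/s.
Speed = √(v_x² + v_y²) = √(11.70 + 278.6) = 17.0 m/s.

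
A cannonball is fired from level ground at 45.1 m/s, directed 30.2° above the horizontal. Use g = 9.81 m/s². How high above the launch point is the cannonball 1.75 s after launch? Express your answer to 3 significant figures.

24.7 m

v_y0 = 45.1 sin 30.2° = 22.69 m/s.
y(t) = v_y0 t − ½ g t² = 22.69×1.75 − 4.905×1.75² = 24.7 m.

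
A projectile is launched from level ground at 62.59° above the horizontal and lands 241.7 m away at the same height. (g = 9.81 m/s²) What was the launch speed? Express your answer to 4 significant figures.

On level ground, R = v₀² sin(2θ) / g, so v₀ = √(R g / sin 2θ).
sin(2 × 62.59°) = 0.8173.
v₀ = √(241.7 × 9.81 / 0.8173) = √2901.1 = 53.86 m/s.

53.86 m/s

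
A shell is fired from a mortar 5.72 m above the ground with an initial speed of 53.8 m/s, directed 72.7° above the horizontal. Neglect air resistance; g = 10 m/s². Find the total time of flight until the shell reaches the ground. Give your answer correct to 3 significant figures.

10.4 s

Vertical component: v_y = 53.8 sin 72.7° = 51.37 m/s.
Taking up as positive with launch at y = 5.72 m, landing at y = 0: 0 = 5.72 + 51.37 t − ½(10) t².
Solving 5.000 t² − 51.37 t − 5.72 = 0 gives t = [51.37 + √(51.37² + 4·5.000·5.72)] / 10.00 = 10.4 s.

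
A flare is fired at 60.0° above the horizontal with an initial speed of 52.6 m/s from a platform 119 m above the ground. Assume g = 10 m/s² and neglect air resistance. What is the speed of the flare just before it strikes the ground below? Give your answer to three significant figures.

v_x = 52.6 cos 60.0° = 26.30 m/s is unchanged throughout.
For the vertical component, v_y² = v_y0² + 2 g h = (45.55)² + 2×10×119 = 4455, so |v_y| = 66.75 m/s.
Impact speed = √(v_x² + v_y²) = √(691.7 + 4455) = 71.7 m/s.

71.7 m/s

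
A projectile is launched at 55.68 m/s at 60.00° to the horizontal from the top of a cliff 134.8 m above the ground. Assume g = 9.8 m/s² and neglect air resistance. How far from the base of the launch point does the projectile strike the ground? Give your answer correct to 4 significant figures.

337.2 m

Components: v_x = 55.68 cos 60.00° = 27.840 m/s, v_y = 55.68 sin 60.00° = 48.220 m/s.
Vertical: 0 = 134.8 + 48.220 t − ½(9.8) t² ⇒ 4.900 t² − 48.220 t − 134.8 = 0.
t = [48.220 + √(2325.2 + 2642.1)] / 9.800 = 12.112 s.
Horizontal: R = v_x · t = 27.840 × 12.112 = 337.2 m.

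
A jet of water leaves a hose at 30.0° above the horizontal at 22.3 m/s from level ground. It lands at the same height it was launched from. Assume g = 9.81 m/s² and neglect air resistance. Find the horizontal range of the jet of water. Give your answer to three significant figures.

For level ground, R = v₀² sin(2θ) / g.
sin(2 × 30.0°) = sin 60.00° = 0.8660.
R = (22.3)² × 0.8660 / 9.81 = 43.9 m.

43.9 m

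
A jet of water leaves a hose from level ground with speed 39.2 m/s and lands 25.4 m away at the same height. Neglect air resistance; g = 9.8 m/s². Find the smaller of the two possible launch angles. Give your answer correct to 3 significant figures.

Level-ground range: R = v₀² sin(2θ)/g ⇒ sin 2θ = R g / v₀² = 25.4×9.8/39.2² = 0.1620.
2θ = arcsin(0.1620) = 9.323° or 180° − 9.323° = 170.677°.
So θ = 4.66° or θ = 85.3°.

4.66°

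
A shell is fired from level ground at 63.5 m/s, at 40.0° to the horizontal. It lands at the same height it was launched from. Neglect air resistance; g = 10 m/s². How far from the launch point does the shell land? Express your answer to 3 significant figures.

397 m

For level ground, R = v₀² sin(2θ) / g.
sin(2 × 40.0°) = sin 80.00° = 0.9848.
R = (63.5)² × 0.9848 / 10 = 397 m.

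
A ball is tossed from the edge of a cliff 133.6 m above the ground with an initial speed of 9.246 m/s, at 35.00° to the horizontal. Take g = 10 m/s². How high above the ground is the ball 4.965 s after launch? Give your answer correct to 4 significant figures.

36.67 m

v_y0 = 9.246 sin 35.00° = 5.3033 m/s.
y(t) = 133.6 + v_y0 t − ½ g t² = 133.6 + 5.3033×4.965 − ½×10×4.965² = 36.67 m.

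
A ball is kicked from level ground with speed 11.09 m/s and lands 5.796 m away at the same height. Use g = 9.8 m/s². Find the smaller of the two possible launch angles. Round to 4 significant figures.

Level-ground range: R = v₀² sin(2θ)/g ⇒ sin 2θ = R g / v₀² = 5.796×9.8/11.09² = 0.4618.
2θ = arcsin(0.4618) = 27.503° or 180° − 27.503° = 152.497°.
So θ = 13.75° or θ = 76.25°.

13.75°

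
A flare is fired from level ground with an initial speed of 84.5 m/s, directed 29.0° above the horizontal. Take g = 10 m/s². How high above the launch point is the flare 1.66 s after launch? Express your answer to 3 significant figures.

54.2 m

v_y0 = 84.5 sin 29.0° = 40.97 m/s.
y(t) = v_y0 t − ½ g t² = 40.97×1.66 − 5.000×1.66² = 54.2 m.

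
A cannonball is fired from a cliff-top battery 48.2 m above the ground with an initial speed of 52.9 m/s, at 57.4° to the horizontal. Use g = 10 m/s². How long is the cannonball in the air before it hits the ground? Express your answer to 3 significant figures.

Vertical component: v_y = 52.9 sin 57.4° = 44.57 m/s.
Taking up as positive with launch at y = 48.2 m, landing at y = 0: 0 = 48.2 + 44.57 t − ½(10) t².
Solving 5.000 t² − 44.57 t − 48.2 = 0 gives t = [44.57 + √(44.57² + 4·5.000·48.2)] / 10.00 = 9.89 s.

9.89 s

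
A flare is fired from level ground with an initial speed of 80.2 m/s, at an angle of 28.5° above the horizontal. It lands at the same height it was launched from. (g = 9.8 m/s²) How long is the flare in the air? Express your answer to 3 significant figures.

7.81 s

Vertical component: v_y = 80.2 sin 28.5° = 38.27 m/s.
For a projectile landing at launch height, time of flight is t = 2 v_y / g = 2 × 38.27 / 9.8 = 7.81 s.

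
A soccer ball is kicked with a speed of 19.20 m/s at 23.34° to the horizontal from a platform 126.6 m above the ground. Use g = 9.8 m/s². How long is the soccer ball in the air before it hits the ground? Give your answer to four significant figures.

Vertical component: v_y = 19.20 sin 23.34° = 7.6068 m/s.
Taking up as positive with launch at y = 126.6 m, landing at y = 0: 0 = 126.6 + 7.6068 t − ½(9.8) t².
Solving 4.900 t² − 7.6068 t − 126.6 = 0 gives t = [7.6068 + √(7.6068² + 4·4.900·126.6)] / 9.800 = 5.918 s.

5.918 s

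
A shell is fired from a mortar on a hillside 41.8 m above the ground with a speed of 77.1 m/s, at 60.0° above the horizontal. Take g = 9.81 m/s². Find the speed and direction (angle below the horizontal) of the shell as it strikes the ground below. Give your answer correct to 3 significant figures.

v_x = 77.1 cos 60.0° = 38.55 m/s (constant).
|v_y| at impact = √((66.77)² + 2×9.81×41.8) = 72.65 m/s.
Speed = √(38.55² + 72.65²) = 82.2 m/s; angle = arctan(72.65/38.55) = 62.0° below horizontal.

82.2 m/s at 62.0° below the horizontal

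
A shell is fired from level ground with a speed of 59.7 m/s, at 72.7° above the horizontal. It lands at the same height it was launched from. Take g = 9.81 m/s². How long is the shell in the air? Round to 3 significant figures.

Vertical component: v_y = 59.7 sin 72.7° = 57.00 m/s.
For a projectile landing at launch height, time of flight is t = 2 v_y / g = 2 × 57.00 / 9.81 = 11.6 s.

11.6 s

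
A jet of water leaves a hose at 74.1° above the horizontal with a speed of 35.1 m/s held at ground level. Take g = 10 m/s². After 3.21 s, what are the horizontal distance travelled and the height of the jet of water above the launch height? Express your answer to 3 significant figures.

v_x = 35.1 cos 74.1° = 9.616 m/s; v_y0 = 35.1 sin 74.1° = 33.76 m/s.
x = v_x t = 9.616 × 3.21 = 30.9 m.
y = v_y0 t − ½ g t² = 33.76×3.21 − 5.000×3.21² = 56.8 m.

x = 30.9 m, y = 56.8 m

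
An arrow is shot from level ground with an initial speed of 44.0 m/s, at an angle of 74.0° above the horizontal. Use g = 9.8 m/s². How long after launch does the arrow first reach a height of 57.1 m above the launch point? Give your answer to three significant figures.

1.68 s

v_y0 = 44.0 sin 74.0° = 42.30 m/s.
Set y = v_y0 t − ½ g t² = 57.1: 4.900 t² − 42.30 t + 57.1 = 0.
t = [42.30 ± √(1789 − 1119)] / 9.8 = (42.30 ± 25.88) / 9.8, giving t = 1.68 s or t = 6.96 s.
The arrow is on the way up at the first time, so t = 1.68 s.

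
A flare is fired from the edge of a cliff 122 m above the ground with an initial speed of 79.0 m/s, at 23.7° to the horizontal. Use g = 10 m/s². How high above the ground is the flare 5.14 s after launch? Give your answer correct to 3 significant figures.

153 m

v_y0 = 79.0 sin 23.7° = 31.75 m/s.
y(t) = 122 + v_y0 t − ½ g t² = 122 + 31.75×5.14 − ½×10×5.14² = 153 m.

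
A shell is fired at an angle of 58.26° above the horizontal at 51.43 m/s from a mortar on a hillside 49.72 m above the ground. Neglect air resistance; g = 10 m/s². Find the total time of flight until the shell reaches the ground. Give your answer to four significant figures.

9.766 s

Vertical component: v_y = 51.43 sin 58.26° = 43.738 m/s.
Taking up as positive with launch at y = 49.72 m, landing at y = 0: 0 = 49.72 + 43.738 t − ½(10) t².
Solving 5.000 t² − 43.738 t − 49.72 = 0 gives t = [43.738 + √(43.738² + 4·5.000·49.72)] / 10.00 = 9.766 s.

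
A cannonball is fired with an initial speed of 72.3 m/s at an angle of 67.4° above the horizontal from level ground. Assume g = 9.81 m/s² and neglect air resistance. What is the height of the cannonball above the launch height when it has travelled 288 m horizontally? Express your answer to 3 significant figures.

165 m

v_x = 72.3 cos 67.4° = 27.78 m/s, v_y0 = 72.3 sin 67.4° = 66.75 m/s.
Time to reach x = 288 m: t = x / v_x = 288 / 27.78 = 10.37 s.
y = v_y0 t − ½ g t² = 66.75×10.37 − 4.905×10.37² = 165 m.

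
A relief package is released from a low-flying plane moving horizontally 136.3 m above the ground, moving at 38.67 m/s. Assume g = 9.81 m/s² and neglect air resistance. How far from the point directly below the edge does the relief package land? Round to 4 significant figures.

203.8 m

Initial vertical velocity is zero, so the fall time comes from h = ½ g t²: t = √(2 × 136.3 / 9.81) = 5.2714 s.
Horizontal motion is uniform at 38.67 m/s, so x = 38.67 × 5.2714 = 203.8 m.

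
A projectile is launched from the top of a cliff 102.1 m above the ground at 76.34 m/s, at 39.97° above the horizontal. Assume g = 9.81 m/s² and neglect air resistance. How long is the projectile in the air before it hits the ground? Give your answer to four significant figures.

Vertical component: v_y = 76.34 sin 39.97° = 49.040 m/s.
Taking up as positive with launch at y = 102.1 m, landing at y = 0: 0 = 102.1 + 49.040 t − ½(9.81) t².
Solving 4.905 t² − 49.040 t − 102.1 = 0 gives t = [49.040 + √(49.040² + 4·4.905·102.1)] / 9.810 = 11.77 s.

11.77 s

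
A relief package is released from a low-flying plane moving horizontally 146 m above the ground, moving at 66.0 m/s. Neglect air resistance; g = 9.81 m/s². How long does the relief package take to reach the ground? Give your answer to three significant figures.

The horizontal speed doesn't affect the fall. With v_y0 = 0, h = ½ g t².
t = √(2 × 146 / 9.81) = √29.77 = 5.46 s.

5.46 s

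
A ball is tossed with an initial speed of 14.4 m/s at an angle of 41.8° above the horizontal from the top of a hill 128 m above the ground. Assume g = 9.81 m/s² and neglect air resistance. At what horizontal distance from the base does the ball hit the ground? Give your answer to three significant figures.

66.3 m

Components: v_x = 14.4 cos 41.8° = 10.73 m/s, v_y = 14.4 sin 41.8° = 9.598 m/s.
Vertical: 0 = 128 + 9.598 t − ½(9.81) t² ⇒ 4.905 t² − 9.598 t − 128 = 0.
t = [9.598 + √(92.12 + 2511)] / 9.810 = 6.179 s.
Horizontal: R = v_x · t = 10.73 × 6.179 = 66.3 m.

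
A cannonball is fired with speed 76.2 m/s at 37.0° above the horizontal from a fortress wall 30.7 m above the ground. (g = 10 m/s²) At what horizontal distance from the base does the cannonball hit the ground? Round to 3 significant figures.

596 m

Components: v_x = 76.2 cos 37.0° = 60.86 m/s, v_y = 76.2 sin 37.0° = 45.86 m/s.
Vertical: 0 = 30.7 + 45.86 t − ½(10) t² ⇒ 5.000 t² − 45.86 t − 30.7 = 0.
t = [45.86 + √(2103 + 614.0)] / 10.00 = 9.798 s.
Horizontal: R = v_x · t = 60.86 × 9.798 = 596 m.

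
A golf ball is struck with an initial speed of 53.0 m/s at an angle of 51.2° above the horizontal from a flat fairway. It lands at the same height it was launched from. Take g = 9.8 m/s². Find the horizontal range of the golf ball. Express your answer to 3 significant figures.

Components: v_x = 53.0 cos 51.2° = 33.21 m/s, v_y = 53.0 sin 51.2° = 41.30 m/s.
Time of flight (same landing height): t = 2 v_y / g = 2 × 41.30 / 9.8 = 8.429 s.
Range: R = v_x · t = 33.21 × 8.429 = 280 m.

280 m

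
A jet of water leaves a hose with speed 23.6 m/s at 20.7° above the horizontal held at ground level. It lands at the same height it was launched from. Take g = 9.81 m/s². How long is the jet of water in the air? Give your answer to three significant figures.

Vertical component: v_y = 23.6 sin 20.7° = 8.342 m/s.
For a projectile landing at launch height, time of flight is t = 2 v_y / g = 2 × 8.342 / 9.81 = 1.70 s.

1.70 s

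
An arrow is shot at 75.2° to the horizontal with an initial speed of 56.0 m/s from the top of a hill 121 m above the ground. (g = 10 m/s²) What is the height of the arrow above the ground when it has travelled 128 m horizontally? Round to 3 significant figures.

v_x = 56.0 cos 75.2° = 14.30 m/s, v_y0 = 56.0 sin 75.2° = 54.14 m/s.
Time to reach x = 128 m: t = x / v_x = 128 / 14.30 = 8.951 s.
y = 121 + v_y0 t − ½ g t² = 121 + 54.14×8.951 − 5.000×8.951² = 205 m.

205 m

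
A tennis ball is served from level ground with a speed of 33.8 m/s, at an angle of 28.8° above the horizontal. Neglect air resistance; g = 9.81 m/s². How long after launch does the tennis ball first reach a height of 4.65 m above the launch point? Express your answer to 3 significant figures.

0.316 s

v_y0 = 33.8 sin 28.8° = 16.28 m/s.
Set y = v_y0 t − ½ g t² = 4.65: 4.905 t² − 16.28 t + 4.65 = 0.
t = [16.28 ± √(265.0 − 91.23)] / 9.81 = (16.28 ± 13.18) / 9.81, giving t = 0.316 s or t = 3.00 s.
The tennis ball is on the way up at the first time, so t = 0.316 s.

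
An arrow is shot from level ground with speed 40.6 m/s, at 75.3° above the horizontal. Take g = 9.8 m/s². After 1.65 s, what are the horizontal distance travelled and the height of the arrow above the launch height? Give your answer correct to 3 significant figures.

x = 17.0 m, y = 51.5 m

v_x = 40.6 cos 75.3° = 10.30 m/s; v_y0 = 40.6 sin 75.3° = 39.27 m/s.
x = v_x t = 10.30 × 1.65 = 17.0 m.
y = v_y0 t − ½ g t² = 39.27×1.65 − 4.900×1.65² = 51.5 m.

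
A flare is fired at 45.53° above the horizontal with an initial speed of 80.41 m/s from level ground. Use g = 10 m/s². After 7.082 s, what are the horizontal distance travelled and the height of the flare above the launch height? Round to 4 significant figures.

x = 398.9 m, y = 155.6 m

v_x = 80.41 cos 45.53° = 56.330 m/s; v_y0 = 80.41 sin 45.53° = 57.382 m/s.
x = v_x t = 56.330 × 7.082 = 398.9 m.
y = v_y0 t − ½ g t² = 57.382×7.082 − 5.000×7.082² = 155.6 m.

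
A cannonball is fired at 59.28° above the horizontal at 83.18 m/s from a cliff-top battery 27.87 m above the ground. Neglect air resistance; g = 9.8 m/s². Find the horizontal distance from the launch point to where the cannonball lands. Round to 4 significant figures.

Components: v_x = 83.18 cos 59.28° = 42.492 m/s, v_y = 83.18 sin 59.28° = 71.508 m/s.
Vertical: 0 = 27.87 + 71.508 t − ½(9.8) t² ⇒ 4.900 t² − 71.508 t − 27.87 = 0.
t = [71.508 + √(5113.4 + 546.25)] / 9.800 = 14.973 s.
Horizontal: R = v_x · t = 42.492 × 14.973 = 636.2 m.

636.2 m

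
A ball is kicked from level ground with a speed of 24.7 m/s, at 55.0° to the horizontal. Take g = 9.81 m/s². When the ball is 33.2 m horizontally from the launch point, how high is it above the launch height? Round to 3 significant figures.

20.5 m

v_x = 24.7 cos 55.0° = 14.17 m/s, v_y0 = 24.7 sin 55.0° = 20.23 m/s.
Time to reach x = 33.2 m: t = x / v_x = 33.2 / 14.17 = 2.343 s.
y = v_y0 t − ½ g t² = 20.23×2.343 − 4.905×2.343² = 20.5 m.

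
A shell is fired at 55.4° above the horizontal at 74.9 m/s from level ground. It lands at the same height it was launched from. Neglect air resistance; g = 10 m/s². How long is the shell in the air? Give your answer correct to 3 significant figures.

12.3 s

Vertical component: v_y = 74.9 sin 55.4° = 61.65 m/s.
For a projectile landing at launch height, time of flight is t = 2 v_y / g = 2 × 61.65 / 10 = 12.3 s.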